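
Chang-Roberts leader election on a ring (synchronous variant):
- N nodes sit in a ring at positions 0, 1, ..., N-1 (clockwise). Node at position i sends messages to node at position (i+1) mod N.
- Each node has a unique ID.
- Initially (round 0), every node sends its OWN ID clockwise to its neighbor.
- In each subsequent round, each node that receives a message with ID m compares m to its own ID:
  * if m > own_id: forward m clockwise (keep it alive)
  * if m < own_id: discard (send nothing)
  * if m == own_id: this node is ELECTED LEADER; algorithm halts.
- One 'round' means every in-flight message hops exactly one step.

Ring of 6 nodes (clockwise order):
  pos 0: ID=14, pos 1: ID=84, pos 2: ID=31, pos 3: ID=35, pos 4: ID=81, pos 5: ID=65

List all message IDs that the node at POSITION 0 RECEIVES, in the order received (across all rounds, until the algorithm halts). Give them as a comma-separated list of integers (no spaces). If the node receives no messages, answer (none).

Round 1: pos1(id84) recv 14: drop; pos2(id31) recv 84: fwd; pos3(id35) recv 31: drop; pos4(id81) recv 35: drop; pos5(id65) recv 81: fwd; pos0(id14) recv 65: fwd
Round 2: pos3(id35) recv 84: fwd; pos0(id14) recv 81: fwd; pos1(id84) recv 65: drop
Round 3: pos4(id81) recv 84: fwd; pos1(id84) recv 81: drop
Round 4: pos5(id65) recv 84: fwd
Round 5: pos0(id14) recv 84: fwd
Round 6: pos1(id84) recv 84: ELECTED

Answer: 65,81,84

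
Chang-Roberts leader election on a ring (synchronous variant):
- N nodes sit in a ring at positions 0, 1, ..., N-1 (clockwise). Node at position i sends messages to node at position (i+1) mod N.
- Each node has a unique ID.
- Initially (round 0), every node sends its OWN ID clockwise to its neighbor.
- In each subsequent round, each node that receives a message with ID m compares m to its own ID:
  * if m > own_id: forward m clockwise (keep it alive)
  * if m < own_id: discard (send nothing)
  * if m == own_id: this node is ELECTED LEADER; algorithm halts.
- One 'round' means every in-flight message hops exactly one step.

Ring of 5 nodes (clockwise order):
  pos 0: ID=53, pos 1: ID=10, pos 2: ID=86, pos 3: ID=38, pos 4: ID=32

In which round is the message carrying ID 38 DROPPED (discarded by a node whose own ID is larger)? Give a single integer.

Round 1: pos1(id10) recv 53: fwd; pos2(id86) recv 10: drop; pos3(id38) recv 86: fwd; pos4(id32) recv 38: fwd; pos0(id53) recv 32: drop
Round 2: pos2(id86) recv 53: drop; pos4(id32) recv 86: fwd; pos0(id53) recv 38: drop
Round 3: pos0(id53) recv 86: fwd
Round 4: pos1(id10) recv 86: fwd
Round 5: pos2(id86) recv 86: ELECTED
Message ID 38 originates at pos 3; dropped at pos 0 in round 2

Answer: 2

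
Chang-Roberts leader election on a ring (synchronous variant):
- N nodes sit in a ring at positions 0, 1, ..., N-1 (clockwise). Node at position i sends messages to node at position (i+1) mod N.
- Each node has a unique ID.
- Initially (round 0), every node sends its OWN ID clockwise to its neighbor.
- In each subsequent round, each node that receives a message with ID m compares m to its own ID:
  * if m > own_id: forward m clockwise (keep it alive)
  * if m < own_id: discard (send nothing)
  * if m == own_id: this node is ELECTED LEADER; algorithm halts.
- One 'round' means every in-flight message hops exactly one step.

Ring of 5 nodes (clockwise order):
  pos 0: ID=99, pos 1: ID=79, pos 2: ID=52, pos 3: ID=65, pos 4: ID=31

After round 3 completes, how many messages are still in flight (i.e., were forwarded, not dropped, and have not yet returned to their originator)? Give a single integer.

Round 1: pos1(id79) recv 99: fwd; pos2(id52) recv 79: fwd; pos3(id65) recv 52: drop; pos4(id31) recv 65: fwd; pos0(id99) recv 31: drop
Round 2: pos2(id52) recv 99: fwd; pos3(id65) recv 79: fwd; pos0(id99) recv 65: drop
Round 3: pos3(id65) recv 99: fwd; pos4(id31) recv 79: fwd
After round 3: 2 messages still in flight

Answer: 2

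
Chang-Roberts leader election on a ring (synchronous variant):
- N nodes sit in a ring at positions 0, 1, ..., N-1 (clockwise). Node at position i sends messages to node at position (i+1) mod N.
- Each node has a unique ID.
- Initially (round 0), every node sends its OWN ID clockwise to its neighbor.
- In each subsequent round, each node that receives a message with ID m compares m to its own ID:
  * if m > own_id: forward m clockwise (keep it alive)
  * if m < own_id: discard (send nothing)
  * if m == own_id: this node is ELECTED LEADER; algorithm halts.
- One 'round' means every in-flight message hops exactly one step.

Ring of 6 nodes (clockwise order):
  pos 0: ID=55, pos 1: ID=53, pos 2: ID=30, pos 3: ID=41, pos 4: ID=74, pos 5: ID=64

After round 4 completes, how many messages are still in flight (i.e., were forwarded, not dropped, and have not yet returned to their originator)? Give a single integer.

Answer: 2

Derivation:
Round 1: pos1(id53) recv 55: fwd; pos2(id30) recv 53: fwd; pos3(id41) recv 30: drop; pos4(id74) recv 41: drop; pos5(id64) recv 74: fwd; pos0(id55) recv 64: fwd
Round 2: pos2(id30) recv 55: fwd; pos3(id41) recv 53: fwd; pos0(id55) recv 74: fwd; pos1(id53) recv 64: fwd
Round 3: pos3(id41) recv 55: fwd; pos4(id74) recv 53: drop; pos1(id53) recv 74: fwd; pos2(id30) recv 64: fwd
Round 4: pos4(id74) recv 55: drop; pos2(id30) recv 74: fwd; pos3(id41) recv 64: fwd
After round 4: 2 messages still in flight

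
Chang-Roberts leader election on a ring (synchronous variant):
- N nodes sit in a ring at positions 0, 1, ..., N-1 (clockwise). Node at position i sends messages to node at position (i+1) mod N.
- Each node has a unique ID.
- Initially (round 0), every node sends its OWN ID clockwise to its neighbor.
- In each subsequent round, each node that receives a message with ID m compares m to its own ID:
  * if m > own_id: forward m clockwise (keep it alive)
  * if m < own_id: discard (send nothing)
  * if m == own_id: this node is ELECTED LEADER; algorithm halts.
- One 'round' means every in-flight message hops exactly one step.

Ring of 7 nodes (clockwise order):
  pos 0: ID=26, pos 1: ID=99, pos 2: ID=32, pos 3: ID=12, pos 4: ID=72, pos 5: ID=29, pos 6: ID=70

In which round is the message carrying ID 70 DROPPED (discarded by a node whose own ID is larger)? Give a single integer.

Round 1: pos1(id99) recv 26: drop; pos2(id32) recv 99: fwd; pos3(id12) recv 32: fwd; pos4(id72) recv 12: drop; pos5(id29) recv 72: fwd; pos6(id70) recv 29: drop; pos0(id26) recv 70: fwd
Round 2: pos3(id12) recv 99: fwd; pos4(id72) recv 32: drop; pos6(id70) recv 72: fwd; pos1(id99) recv 70: drop
Round 3: pos4(id72) recv 99: fwd; pos0(id26) recv 72: fwd
Round 4: pos5(id29) recv 99: fwd; pos1(id99) recv 72: drop
Round 5: pos6(id70) recv 99: fwd
Round 6: pos0(id26) recv 99: fwd
Round 7: pos1(id99) recv 99: ELECTED
Message ID 70 originates at pos 6; dropped at pos 1 in round 2

Answer: 2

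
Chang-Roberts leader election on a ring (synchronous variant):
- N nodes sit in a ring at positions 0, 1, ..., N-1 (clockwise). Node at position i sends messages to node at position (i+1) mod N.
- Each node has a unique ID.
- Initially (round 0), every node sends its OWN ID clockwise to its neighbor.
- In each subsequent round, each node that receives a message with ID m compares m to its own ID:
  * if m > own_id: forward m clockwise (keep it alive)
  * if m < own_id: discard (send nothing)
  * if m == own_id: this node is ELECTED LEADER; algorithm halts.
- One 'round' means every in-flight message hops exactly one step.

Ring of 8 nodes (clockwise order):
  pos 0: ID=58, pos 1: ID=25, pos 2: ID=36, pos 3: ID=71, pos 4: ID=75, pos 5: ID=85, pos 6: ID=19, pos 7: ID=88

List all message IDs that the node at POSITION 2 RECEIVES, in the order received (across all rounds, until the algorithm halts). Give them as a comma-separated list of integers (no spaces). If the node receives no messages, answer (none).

Answer: 25,58,88

Derivation:
Round 1: pos1(id25) recv 58: fwd; pos2(id36) recv 25: drop; pos3(id71) recv 36: drop; pos4(id75) recv 71: drop; pos5(id85) recv 75: drop; pos6(id19) recv 85: fwd; pos7(id88) recv 19: drop; pos0(id58) recv 88: fwd
Round 2: pos2(id36) recv 58: fwd; pos7(id88) recv 85: drop; pos1(id25) recv 88: fwd
Round 3: pos3(id71) recv 58: drop; pos2(id36) recv 88: fwd
Round 4: pos3(id71) recv 88: fwd
Round 5: pos4(id75) recv 88: fwd
Round 6: pos5(id85) recv 88: fwd
Round 7: pos6(id19) recv 88: fwd
Round 8: pos7(id88) recv 88: ELECTED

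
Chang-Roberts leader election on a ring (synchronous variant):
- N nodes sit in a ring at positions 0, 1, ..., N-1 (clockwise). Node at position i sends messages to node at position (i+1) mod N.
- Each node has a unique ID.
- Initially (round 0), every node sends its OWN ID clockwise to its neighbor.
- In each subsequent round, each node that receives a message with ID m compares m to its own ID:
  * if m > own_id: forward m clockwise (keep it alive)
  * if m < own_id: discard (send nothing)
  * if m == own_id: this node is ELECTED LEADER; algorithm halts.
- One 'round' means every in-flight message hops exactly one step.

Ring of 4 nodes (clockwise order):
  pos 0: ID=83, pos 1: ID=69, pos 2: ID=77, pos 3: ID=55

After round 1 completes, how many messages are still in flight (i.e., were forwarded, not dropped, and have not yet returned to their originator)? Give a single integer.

Round 1: pos1(id69) recv 83: fwd; pos2(id77) recv 69: drop; pos3(id55) recv 77: fwd; pos0(id83) recv 55: drop
After round 1: 2 messages still in flight

Answer: 2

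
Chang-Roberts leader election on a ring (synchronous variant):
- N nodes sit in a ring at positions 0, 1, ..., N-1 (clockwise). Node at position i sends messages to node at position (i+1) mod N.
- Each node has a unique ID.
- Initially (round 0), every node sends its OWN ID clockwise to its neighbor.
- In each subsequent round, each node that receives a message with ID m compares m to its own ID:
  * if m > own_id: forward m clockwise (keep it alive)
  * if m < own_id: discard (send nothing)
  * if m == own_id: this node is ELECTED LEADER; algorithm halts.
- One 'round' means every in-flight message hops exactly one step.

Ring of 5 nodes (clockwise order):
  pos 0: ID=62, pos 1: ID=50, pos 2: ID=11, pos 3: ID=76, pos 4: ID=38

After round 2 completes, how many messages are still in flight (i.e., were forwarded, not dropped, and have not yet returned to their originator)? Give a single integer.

Answer: 2

Derivation:
Round 1: pos1(id50) recv 62: fwd; pos2(id11) recv 50: fwd; pos3(id76) recv 11: drop; pos4(id38) recv 76: fwd; pos0(id62) recv 38: drop
Round 2: pos2(id11) recv 62: fwd; pos3(id76) recv 50: drop; pos0(id62) recv 76: fwd
After round 2: 2 messages still in flight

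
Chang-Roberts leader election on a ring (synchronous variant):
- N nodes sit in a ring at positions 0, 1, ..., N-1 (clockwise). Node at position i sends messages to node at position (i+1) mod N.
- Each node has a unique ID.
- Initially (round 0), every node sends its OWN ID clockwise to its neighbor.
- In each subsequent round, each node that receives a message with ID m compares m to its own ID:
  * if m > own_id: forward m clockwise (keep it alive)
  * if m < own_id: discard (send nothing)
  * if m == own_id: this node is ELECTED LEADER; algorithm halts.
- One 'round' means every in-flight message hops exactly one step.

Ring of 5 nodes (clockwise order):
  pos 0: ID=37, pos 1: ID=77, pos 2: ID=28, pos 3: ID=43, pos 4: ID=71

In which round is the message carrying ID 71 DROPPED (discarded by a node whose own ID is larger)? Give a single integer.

Round 1: pos1(id77) recv 37: drop; pos2(id28) recv 77: fwd; pos3(id43) recv 28: drop; pos4(id71) recv 43: drop; pos0(id37) recv 71: fwd
Round 2: pos3(id43) recv 77: fwd; pos1(id77) recv 71: drop
Round 3: pos4(id71) recv 77: fwd
Round 4: pos0(id37) recv 77: fwd
Round 5: pos1(id77) recv 77: ELECTED
Message ID 71 originates at pos 4; dropped at pos 1 in round 2

Answer: 2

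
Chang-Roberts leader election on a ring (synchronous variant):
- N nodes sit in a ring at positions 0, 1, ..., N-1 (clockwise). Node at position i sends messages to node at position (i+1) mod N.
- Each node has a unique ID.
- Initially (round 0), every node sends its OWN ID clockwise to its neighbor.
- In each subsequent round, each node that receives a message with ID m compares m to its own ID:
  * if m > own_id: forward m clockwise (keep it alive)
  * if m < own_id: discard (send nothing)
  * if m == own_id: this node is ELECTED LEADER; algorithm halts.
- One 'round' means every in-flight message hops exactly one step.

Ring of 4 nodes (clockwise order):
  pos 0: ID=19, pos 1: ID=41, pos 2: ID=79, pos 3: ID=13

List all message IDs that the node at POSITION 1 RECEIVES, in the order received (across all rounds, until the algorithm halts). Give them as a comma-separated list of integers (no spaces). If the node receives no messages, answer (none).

Round 1: pos1(id41) recv 19: drop; pos2(id79) recv 41: drop; pos3(id13) recv 79: fwd; pos0(id19) recv 13: drop
Round 2: pos0(id19) recv 79: fwd
Round 3: pos1(id41) recv 79: fwd
Round 4: pos2(id79) recv 79: ELECTED

Answer: 19,79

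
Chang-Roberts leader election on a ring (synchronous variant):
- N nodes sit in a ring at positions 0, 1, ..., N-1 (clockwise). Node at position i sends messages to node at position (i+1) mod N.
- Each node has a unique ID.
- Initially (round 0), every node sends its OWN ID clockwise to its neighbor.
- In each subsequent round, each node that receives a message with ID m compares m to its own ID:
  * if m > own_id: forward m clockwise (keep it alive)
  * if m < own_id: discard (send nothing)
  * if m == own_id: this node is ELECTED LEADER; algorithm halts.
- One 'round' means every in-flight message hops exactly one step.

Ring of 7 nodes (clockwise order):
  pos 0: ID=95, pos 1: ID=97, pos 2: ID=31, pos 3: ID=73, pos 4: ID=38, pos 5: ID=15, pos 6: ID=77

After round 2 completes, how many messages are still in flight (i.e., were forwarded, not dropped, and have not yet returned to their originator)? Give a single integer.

Answer: 2

Derivation:
Round 1: pos1(id97) recv 95: drop; pos2(id31) recv 97: fwd; pos3(id73) recv 31: drop; pos4(id38) recv 73: fwd; pos5(id15) recv 38: fwd; pos6(id77) recv 15: drop; pos0(id95) recv 77: drop
Round 2: pos3(id73) recv 97: fwd; pos5(id15) recv 73: fwd; pos6(id77) recv 38: drop
After round 2: 2 messages still in flight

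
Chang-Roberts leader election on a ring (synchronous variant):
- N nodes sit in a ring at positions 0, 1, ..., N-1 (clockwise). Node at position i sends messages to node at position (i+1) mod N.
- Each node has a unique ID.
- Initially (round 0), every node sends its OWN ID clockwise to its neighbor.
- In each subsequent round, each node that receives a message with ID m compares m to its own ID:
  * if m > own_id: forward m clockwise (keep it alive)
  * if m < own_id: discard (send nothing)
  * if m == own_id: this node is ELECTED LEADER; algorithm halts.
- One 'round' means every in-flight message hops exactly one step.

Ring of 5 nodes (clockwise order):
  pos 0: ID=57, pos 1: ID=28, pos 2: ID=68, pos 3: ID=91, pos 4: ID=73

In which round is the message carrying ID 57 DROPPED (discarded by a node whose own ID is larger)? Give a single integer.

Answer: 2

Derivation:
Round 1: pos1(id28) recv 57: fwd; pos2(id68) recv 28: drop; pos3(id91) recv 68: drop; pos4(id73) recv 91: fwd; pos0(id57) recv 73: fwd
Round 2: pos2(id68) recv 57: drop; pos0(id57) recv 91: fwd; pos1(id28) recv 73: fwd
Round 3: pos1(id28) recv 91: fwd; pos2(id68) recv 73: fwd
Round 4: pos2(id68) recv 91: fwd; pos3(id91) recv 73: drop
Round 5: pos3(id91) recv 91: ELECTED
Message ID 57 originates at pos 0; dropped at pos 2 in round 2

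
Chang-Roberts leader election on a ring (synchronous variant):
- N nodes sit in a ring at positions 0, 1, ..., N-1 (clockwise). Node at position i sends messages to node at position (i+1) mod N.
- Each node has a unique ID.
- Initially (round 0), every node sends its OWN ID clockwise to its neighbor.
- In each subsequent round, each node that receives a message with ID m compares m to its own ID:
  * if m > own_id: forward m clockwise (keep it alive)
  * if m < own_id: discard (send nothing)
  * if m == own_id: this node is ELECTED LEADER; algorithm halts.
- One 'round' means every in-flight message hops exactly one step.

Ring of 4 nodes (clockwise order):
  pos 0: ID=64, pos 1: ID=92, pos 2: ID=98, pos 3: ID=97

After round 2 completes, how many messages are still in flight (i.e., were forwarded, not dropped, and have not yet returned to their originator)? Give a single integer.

Answer: 2

Derivation:
Round 1: pos1(id92) recv 64: drop; pos2(id98) recv 92: drop; pos3(id97) recv 98: fwd; pos0(id64) recv 97: fwd
Round 2: pos0(id64) recv 98: fwd; pos1(id92) recv 97: fwd
After round 2: 2 messages still in flight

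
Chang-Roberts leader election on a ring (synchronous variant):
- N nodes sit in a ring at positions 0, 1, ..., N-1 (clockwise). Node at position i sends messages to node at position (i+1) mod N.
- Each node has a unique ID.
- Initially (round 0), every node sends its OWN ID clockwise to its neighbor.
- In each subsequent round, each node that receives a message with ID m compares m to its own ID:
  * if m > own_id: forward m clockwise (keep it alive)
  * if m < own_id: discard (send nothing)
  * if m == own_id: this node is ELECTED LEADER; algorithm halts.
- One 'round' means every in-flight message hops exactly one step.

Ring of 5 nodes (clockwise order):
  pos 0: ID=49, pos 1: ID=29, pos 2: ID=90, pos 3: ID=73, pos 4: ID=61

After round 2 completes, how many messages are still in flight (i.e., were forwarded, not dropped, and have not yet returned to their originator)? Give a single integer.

Round 1: pos1(id29) recv 49: fwd; pos2(id90) recv 29: drop; pos3(id73) recv 90: fwd; pos4(id61) recv 73: fwd; pos0(id49) recv 61: fwd
Round 2: pos2(id90) recv 49: drop; pos4(id61) recv 90: fwd; pos0(id49) recv 73: fwd; pos1(id29) recv 61: fwd
After round 2: 3 messages still in flight

Answer: 3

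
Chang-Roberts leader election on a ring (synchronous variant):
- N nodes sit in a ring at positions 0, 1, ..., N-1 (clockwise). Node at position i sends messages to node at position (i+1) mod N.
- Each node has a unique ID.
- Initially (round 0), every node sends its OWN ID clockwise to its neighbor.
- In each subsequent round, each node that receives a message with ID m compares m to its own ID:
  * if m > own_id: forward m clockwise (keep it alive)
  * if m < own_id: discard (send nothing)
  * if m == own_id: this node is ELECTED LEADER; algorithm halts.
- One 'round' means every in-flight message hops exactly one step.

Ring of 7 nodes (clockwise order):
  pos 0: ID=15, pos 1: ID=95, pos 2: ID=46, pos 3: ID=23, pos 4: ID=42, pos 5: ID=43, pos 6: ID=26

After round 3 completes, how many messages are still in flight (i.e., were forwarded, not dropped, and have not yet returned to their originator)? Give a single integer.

Answer: 2

Derivation:
Round 1: pos1(id95) recv 15: drop; pos2(id46) recv 95: fwd; pos3(id23) recv 46: fwd; pos4(id42) recv 23: drop; pos5(id43) recv 42: drop; pos6(id26) recv 43: fwd; pos0(id15) recv 26: fwd
Round 2: pos3(id23) recv 95: fwd; pos4(id42) recv 46: fwd; pos0(id15) recv 43: fwd; pos1(id95) recv 26: drop
Round 3: pos4(id42) recv 95: fwd; pos5(id43) recv 46: fwd; pos1(id95) recv 43: drop
After round 3: 2 messages still in flight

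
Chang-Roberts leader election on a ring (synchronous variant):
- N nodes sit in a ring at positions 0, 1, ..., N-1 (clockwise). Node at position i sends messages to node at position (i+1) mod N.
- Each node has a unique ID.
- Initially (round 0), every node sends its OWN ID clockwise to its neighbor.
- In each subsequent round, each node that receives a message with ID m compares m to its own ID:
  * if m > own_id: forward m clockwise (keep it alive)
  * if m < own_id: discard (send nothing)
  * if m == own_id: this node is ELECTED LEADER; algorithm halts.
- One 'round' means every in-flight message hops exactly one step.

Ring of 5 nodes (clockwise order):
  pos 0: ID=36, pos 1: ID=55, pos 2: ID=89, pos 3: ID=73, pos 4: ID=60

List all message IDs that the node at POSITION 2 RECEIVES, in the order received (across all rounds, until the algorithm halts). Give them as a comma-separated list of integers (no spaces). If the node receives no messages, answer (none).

Answer: 55,60,73,89

Derivation:
Round 1: pos1(id55) recv 36: drop; pos2(id89) recv 55: drop; pos3(id73) recv 89: fwd; pos4(id60) recv 73: fwd; pos0(id36) recv 60: fwd
Round 2: pos4(id60) recv 89: fwd; pos0(id36) recv 73: fwd; pos1(id55) recv 60: fwd
Round 3: pos0(id36) recv 89: fwd; pos1(id55) recv 73: fwd; pos2(id89) recv 60: drop
Round 4: pos1(id55) recv 89: fwd; pos2(id89) recv 73: drop
Round 5: pos2(id89) recv 89: ELECTED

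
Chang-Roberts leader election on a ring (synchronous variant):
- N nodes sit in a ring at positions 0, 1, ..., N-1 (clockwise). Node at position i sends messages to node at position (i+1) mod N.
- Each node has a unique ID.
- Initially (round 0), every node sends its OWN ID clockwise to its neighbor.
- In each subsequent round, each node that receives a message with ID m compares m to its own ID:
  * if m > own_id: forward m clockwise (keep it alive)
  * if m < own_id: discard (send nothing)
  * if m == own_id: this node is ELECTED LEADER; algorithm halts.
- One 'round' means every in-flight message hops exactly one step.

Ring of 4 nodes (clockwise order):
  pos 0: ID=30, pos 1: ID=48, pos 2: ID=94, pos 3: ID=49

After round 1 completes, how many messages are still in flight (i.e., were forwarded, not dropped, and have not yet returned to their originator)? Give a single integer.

Round 1: pos1(id48) recv 30: drop; pos2(id94) recv 48: drop; pos3(id49) recv 94: fwd; pos0(id30) recv 49: fwd
After round 1: 2 messages still in flight

Answer: 2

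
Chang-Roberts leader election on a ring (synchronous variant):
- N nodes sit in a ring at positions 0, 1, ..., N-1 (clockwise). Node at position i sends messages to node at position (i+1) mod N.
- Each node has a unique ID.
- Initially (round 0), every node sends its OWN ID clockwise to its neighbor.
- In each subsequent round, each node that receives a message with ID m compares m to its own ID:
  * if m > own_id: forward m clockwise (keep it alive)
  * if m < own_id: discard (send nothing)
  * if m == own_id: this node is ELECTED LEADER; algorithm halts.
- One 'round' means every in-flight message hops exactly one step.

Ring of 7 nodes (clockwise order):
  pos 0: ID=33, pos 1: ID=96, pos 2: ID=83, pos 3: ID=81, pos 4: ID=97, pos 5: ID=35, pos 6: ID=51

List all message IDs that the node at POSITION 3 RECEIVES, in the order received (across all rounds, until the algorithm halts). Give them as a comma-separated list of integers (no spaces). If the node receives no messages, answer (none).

Round 1: pos1(id96) recv 33: drop; pos2(id83) recv 96: fwd; pos3(id81) recv 83: fwd; pos4(id97) recv 81: drop; pos5(id35) recv 97: fwd; pos6(id51) recv 35: drop; pos0(id33) recv 51: fwd
Round 2: pos3(id81) recv 96: fwd; pos4(id97) recv 83: drop; pos6(id51) recv 97: fwd; pos1(id96) recv 51: drop
Round 3: pos4(id97) recv 96: drop; pos0(id33) recv 97: fwd
Round 4: pos1(id96) recv 97: fwd
Round 5: pos2(id83) recv 97: fwd
Round 6: pos3(id81) recv 97: fwd
Round 7: pos4(id97) recv 97: ELECTED

Answer: 83,96,97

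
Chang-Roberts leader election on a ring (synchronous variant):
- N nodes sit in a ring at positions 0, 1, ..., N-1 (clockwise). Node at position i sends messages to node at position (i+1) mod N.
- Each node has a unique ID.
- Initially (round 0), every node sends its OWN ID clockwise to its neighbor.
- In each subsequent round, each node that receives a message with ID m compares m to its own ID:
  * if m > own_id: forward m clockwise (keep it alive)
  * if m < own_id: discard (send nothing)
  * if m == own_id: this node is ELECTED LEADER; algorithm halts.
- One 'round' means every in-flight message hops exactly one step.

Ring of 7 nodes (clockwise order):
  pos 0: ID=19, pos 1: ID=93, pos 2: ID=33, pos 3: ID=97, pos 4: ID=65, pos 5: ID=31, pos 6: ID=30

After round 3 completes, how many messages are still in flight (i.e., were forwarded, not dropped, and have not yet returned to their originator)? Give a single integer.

Answer: 2

Derivation:
Round 1: pos1(id93) recv 19: drop; pos2(id33) recv 93: fwd; pos3(id97) recv 33: drop; pos4(id65) recv 97: fwd; pos5(id31) recv 65: fwd; pos6(id30) recv 31: fwd; pos0(id19) recv 30: fwd
Round 2: pos3(id97) recv 93: drop; pos5(id31) recv 97: fwd; pos6(id30) recv 65: fwd; pos0(id19) recv 31: fwd; pos1(id93) recv 30: drop
Round 3: pos6(id30) recv 97: fwd; pos0(id19) recv 65: fwd; pos1(id93) recv 31: drop
After round 3: 2 messages still in flight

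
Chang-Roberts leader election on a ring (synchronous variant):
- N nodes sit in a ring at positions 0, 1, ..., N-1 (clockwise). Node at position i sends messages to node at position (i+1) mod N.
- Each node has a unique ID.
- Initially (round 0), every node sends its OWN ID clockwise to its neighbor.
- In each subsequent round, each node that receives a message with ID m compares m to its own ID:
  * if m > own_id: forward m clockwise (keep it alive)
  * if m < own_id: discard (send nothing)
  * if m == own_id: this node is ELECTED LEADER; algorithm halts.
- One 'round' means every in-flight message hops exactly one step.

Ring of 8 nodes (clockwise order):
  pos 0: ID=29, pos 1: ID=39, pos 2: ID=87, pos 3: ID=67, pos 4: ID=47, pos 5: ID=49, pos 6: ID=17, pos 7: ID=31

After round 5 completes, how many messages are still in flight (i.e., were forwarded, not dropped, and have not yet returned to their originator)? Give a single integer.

Answer: 2

Derivation:
Round 1: pos1(id39) recv 29: drop; pos2(id87) recv 39: drop; pos3(id67) recv 87: fwd; pos4(id47) recv 67: fwd; pos5(id49) recv 47: drop; pos6(id17) recv 49: fwd; pos7(id31) recv 17: drop; pos0(id29) recv 31: fwd
Round 2: pos4(id47) recv 87: fwd; pos5(id49) recv 67: fwd; pos7(id31) recv 49: fwd; pos1(id39) recv 31: drop
Round 3: pos5(id49) recv 87: fwd; pos6(id17) recv 67: fwd; pos0(id29) recv 49: fwd
Round 4: pos6(id17) recv 87: fwd; pos7(id31) recv 67: fwd; pos1(id39) recv 49: fwd
Round 5: pos7(id31) recv 87: fwd; pos0(id29) recv 67: fwd; pos2(id87) recv 49: drop
After round 5: 2 messages still in flight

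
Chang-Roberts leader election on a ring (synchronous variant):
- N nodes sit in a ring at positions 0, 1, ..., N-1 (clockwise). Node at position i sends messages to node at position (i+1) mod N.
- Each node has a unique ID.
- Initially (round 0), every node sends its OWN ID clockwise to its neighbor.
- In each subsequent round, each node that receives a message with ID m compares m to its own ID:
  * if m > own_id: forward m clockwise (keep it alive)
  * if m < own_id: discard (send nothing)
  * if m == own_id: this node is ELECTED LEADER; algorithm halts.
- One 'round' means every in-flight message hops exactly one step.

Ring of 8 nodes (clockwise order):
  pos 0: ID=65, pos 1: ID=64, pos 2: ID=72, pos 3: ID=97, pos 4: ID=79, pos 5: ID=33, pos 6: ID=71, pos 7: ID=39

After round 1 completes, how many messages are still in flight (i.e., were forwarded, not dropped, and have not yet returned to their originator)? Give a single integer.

Round 1: pos1(id64) recv 65: fwd; pos2(id72) recv 64: drop; pos3(id97) recv 72: drop; pos4(id79) recv 97: fwd; pos5(id33) recv 79: fwd; pos6(id71) recv 33: drop; pos7(id39) recv 71: fwd; pos0(id65) recv 39: drop
After round 1: 4 messages still in flight

Answer: 4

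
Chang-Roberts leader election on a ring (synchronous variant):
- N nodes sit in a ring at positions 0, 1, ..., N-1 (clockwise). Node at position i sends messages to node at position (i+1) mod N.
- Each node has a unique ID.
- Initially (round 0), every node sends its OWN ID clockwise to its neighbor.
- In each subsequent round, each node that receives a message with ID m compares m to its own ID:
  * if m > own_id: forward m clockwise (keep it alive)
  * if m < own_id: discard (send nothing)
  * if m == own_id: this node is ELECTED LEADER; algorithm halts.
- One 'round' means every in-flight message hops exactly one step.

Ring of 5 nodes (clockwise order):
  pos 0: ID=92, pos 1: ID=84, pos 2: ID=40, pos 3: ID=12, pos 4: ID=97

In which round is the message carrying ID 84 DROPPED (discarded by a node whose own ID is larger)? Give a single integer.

Round 1: pos1(id84) recv 92: fwd; pos2(id40) recv 84: fwd; pos3(id12) recv 40: fwd; pos4(id97) recv 12: drop; pos0(id92) recv 97: fwd
Round 2: pos2(id40) recv 92: fwd; pos3(id12) recv 84: fwd; pos4(id97) recv 40: drop; pos1(id84) recv 97: fwd
Round 3: pos3(id12) recv 92: fwd; pos4(id97) recv 84: drop; pos2(id40) recv 97: fwd
Round 4: pos4(id97) recv 92: drop; pos3(id12) recv 97: fwd
Round 5: pos4(id97) recv 97: ELECTED
Message ID 84 originates at pos 1; dropped at pos 4 in round 3

Answer: 3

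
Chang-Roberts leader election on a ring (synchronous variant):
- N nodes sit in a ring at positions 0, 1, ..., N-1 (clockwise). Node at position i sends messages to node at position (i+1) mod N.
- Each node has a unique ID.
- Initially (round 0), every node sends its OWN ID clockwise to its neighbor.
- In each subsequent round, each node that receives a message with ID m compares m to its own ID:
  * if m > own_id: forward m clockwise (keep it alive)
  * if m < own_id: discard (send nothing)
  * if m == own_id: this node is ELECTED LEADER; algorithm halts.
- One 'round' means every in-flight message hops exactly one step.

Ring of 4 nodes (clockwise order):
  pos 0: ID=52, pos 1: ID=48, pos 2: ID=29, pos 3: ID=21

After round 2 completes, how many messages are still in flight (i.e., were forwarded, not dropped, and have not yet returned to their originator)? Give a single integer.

Answer: 2

Derivation:
Round 1: pos1(id48) recv 52: fwd; pos2(id29) recv 48: fwd; pos3(id21) recv 29: fwd; pos0(id52) recv 21: drop
Round 2: pos2(id29) recv 52: fwd; pos3(id21) recv 48: fwd; pos0(id52) recv 29: drop
After round 2: 2 messages still in flight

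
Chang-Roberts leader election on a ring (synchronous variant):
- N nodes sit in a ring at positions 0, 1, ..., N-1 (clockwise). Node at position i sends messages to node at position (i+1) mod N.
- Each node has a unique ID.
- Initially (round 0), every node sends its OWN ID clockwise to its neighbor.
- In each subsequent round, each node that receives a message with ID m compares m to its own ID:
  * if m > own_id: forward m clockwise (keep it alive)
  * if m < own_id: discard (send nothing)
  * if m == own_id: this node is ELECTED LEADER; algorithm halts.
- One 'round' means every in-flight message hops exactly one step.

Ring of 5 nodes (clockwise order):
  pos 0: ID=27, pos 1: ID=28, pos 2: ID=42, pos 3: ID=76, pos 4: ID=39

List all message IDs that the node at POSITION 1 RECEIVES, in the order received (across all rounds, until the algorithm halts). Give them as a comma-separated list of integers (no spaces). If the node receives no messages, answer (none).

Round 1: pos1(id28) recv 27: drop; pos2(id42) recv 28: drop; pos3(id76) recv 42: drop; pos4(id39) recv 76: fwd; pos0(id27) recv 39: fwd
Round 2: pos0(id27) recv 76: fwd; pos1(id28) recv 39: fwd
Round 3: pos1(id28) recv 76: fwd; pos2(id42) recv 39: drop
Round 4: pos2(id42) recv 76: fwd
Round 5: pos3(id76) recv 76: ELECTED

Answer: 27,39,76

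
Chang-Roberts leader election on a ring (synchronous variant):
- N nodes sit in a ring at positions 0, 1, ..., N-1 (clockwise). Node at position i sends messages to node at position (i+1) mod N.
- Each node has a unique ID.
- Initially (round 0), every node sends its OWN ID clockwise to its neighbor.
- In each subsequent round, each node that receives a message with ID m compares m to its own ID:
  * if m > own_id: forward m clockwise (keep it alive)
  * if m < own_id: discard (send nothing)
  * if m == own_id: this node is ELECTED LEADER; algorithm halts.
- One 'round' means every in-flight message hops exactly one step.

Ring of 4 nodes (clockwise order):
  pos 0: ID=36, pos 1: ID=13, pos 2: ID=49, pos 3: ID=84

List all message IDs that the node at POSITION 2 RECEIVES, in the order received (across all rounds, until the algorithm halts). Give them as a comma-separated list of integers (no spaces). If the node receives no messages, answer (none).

Round 1: pos1(id13) recv 36: fwd; pos2(id49) recv 13: drop; pos3(id84) recv 49: drop; pos0(id36) recv 84: fwd
Round 2: pos2(id49) recv 36: drop; pos1(id13) recv 84: fwd
Round 3: pos2(id49) recv 84: fwd
Round 4: pos3(id84) recv 84: ELECTED

Answer: 13,36,84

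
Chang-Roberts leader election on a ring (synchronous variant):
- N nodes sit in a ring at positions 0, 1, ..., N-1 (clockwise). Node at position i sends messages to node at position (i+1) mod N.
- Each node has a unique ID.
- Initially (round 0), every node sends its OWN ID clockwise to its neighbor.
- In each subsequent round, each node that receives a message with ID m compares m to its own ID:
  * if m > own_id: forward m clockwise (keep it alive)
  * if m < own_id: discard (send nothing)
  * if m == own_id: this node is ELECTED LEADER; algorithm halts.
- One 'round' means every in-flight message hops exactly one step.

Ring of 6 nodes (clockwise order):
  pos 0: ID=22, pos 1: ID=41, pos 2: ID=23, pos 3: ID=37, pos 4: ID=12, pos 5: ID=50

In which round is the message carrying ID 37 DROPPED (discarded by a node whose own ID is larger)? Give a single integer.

Round 1: pos1(id41) recv 22: drop; pos2(id23) recv 41: fwd; pos3(id37) recv 23: drop; pos4(id12) recv 37: fwd; pos5(id50) recv 12: drop; pos0(id22) recv 50: fwd
Round 2: pos3(id37) recv 41: fwd; pos5(id50) recv 37: drop; pos1(id41) recv 50: fwd
Round 3: pos4(id12) recv 41: fwd; pos2(id23) recv 50: fwd
Round 4: pos5(id50) recv 41: drop; pos3(id37) recv 50: fwd
Round 5: pos4(id12) recv 50: fwd
Round 6: pos5(id50) recv 50: ELECTED
Message ID 37 originates at pos 3; dropped at pos 5 in round 2

Answer: 2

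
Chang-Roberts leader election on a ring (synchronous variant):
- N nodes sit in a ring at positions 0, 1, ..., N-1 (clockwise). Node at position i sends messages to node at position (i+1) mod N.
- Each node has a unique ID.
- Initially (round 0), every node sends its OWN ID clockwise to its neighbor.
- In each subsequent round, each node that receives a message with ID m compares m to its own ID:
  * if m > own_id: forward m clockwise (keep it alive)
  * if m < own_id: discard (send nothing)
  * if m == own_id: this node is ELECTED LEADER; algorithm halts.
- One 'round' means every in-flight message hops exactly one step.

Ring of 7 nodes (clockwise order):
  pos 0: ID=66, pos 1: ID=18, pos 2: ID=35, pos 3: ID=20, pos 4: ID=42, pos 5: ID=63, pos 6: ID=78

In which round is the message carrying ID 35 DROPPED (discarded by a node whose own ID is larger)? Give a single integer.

Answer: 2

Derivation:
Round 1: pos1(id18) recv 66: fwd; pos2(id35) recv 18: drop; pos3(id20) recv 35: fwd; pos4(id42) recv 20: drop; pos5(id63) recv 42: drop; pos6(id78) recv 63: drop; pos0(id66) recv 78: fwd
Round 2: pos2(id35) recv 66: fwd; pos4(id42) recv 35: drop; pos1(id18) recv 78: fwd
Round 3: pos3(id20) recv 66: fwd; pos2(id35) recv 78: fwd
Round 4: pos4(id42) recv 66: fwd; pos3(id20) recv 78: fwd
Round 5: pos5(id63) recv 66: fwd; pos4(id42) recv 78: fwd
Round 6: pos6(id78) recv 66: drop; pos5(id63) recv 78: fwd
Round 7: pos6(id78) recv 78: ELECTED
Message ID 35 originates at pos 2; dropped at pos 4 in round 2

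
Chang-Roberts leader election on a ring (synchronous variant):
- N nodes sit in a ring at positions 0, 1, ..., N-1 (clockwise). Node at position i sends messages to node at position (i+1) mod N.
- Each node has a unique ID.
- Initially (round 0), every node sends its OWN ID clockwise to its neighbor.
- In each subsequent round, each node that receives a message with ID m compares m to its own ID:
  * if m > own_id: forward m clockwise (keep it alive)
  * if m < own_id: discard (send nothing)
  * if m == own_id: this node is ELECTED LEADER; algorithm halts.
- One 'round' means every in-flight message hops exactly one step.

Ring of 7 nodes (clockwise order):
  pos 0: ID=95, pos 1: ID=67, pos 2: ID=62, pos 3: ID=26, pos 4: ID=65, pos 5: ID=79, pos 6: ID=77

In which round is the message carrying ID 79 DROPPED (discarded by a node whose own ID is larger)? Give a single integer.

Round 1: pos1(id67) recv 95: fwd; pos2(id62) recv 67: fwd; pos3(id26) recv 62: fwd; pos4(id65) recv 26: drop; pos5(id79) recv 65: drop; pos6(id77) recv 79: fwd; pos0(id95) recv 77: drop
Round 2: pos2(id62) recv 95: fwd; pos3(id26) recv 67: fwd; pos4(id65) recv 62: drop; pos0(id95) recv 79: drop
Round 3: pos3(id26) recv 95: fwd; pos4(id65) recv 67: fwd
Round 4: pos4(id65) recv 95: fwd; pos5(id79) recv 67: drop
Round 5: pos5(id79) recv 95: fwd
Round 6: pos6(id77) recv 95: fwd
Round 7: pos0(id95) recv 95: ELECTED
Message ID 79 originates at pos 5; dropped at pos 0 in round 2

Answer: 2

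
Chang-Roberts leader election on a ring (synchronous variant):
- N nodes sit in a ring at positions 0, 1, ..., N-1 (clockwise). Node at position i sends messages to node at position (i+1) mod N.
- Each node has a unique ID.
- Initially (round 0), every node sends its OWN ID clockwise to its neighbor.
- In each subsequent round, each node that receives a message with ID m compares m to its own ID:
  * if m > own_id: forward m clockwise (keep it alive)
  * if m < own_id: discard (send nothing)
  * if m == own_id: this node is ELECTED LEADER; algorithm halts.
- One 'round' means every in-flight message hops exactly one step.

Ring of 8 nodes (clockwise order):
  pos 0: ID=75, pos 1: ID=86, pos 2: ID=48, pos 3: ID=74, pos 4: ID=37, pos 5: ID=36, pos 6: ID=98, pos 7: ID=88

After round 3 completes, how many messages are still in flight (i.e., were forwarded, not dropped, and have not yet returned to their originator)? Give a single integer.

Answer: 3

Derivation:
Round 1: pos1(id86) recv 75: drop; pos2(id48) recv 86: fwd; pos3(id74) recv 48: drop; pos4(id37) recv 74: fwd; pos5(id36) recv 37: fwd; pos6(id98) recv 36: drop; pos7(id88) recv 98: fwd; pos0(id75) recv 88: fwd
Round 2: pos3(id74) recv 86: fwd; pos5(id36) recv 74: fwd; pos6(id98) recv 37: drop; pos0(id75) recv 98: fwd; pos1(id86) recv 88: fwd
Round 3: pos4(id37) recv 86: fwd; pos6(id98) recv 74: drop; pos1(id86) recv 98: fwd; pos2(id48) recv 88: fwd
After round 3: 3 messages still in flight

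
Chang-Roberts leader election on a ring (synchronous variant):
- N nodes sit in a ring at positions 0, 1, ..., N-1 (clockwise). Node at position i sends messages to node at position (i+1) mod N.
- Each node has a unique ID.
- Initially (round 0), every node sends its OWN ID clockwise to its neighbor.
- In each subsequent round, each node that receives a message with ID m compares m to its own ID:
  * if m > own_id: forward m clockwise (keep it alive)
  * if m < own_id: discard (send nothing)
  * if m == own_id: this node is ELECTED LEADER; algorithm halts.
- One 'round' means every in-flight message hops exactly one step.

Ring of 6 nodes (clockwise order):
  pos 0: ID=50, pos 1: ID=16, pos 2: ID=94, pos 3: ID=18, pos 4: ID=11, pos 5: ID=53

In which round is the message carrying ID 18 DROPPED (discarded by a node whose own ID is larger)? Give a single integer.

Answer: 2

Derivation:
Round 1: pos1(id16) recv 50: fwd; pos2(id94) recv 16: drop; pos3(id18) recv 94: fwd; pos4(id11) recv 18: fwd; pos5(id53) recv 11: drop; pos0(id50) recv 53: fwd
Round 2: pos2(id94) recv 50: drop; pos4(id11) recv 94: fwd; pos5(id53) recv 18: drop; pos1(id16) recv 53: fwd
Round 3: pos5(id53) recv 94: fwd; pos2(id94) recv 53: drop
Round 4: pos0(id50) recv 94: fwd
Round 5: pos1(id16) recv 94: fwd
Round 6: pos2(id94) recv 94: ELECTED
Message ID 18 originates at pos 3; dropped at pos 5 in round 2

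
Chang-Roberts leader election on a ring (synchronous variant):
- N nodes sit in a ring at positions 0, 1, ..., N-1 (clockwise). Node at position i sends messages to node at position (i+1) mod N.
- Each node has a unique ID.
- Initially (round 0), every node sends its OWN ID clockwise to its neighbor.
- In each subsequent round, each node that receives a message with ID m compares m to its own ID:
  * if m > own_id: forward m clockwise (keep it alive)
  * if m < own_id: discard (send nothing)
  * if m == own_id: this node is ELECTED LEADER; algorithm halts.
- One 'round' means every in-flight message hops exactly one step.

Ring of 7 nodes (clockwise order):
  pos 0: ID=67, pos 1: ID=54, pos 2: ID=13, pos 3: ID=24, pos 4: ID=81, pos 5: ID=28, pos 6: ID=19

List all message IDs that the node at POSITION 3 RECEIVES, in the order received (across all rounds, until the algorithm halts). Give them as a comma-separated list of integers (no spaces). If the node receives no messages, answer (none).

Round 1: pos1(id54) recv 67: fwd; pos2(id13) recv 54: fwd; pos3(id24) recv 13: drop; pos4(id81) recv 24: drop; pos5(id28) recv 81: fwd; pos6(id19) recv 28: fwd; pos0(id67) recv 19: drop
Round 2: pos2(id13) recv 67: fwd; pos3(id24) recv 54: fwd; pos6(id19) recv 81: fwd; pos0(id67) recv 28: drop
Round 3: pos3(id24) recv 67: fwd; pos4(id81) recv 54: drop; pos0(id67) recv 81: fwd
Round 4: pos4(id81) recv 67: drop; pos1(id54) recv 81: fwd
Round 5: pos2(id13) recv 81: fwd
Round 6: pos3(id24) recv 81: fwd
Round 7: pos4(id81) recv 81: ELECTED

Answer: 13,54,67,81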